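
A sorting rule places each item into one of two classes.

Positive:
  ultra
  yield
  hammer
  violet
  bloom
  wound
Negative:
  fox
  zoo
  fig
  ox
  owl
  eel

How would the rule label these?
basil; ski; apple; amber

The pattern is that an item is 'Positive' exactly when: length ≥ 5.
basil: Positive (length 5). ski: Negative (length 3). apple: Positive (length 5). amber: Positive (length 5).

Positive, Negative, Positive, Positive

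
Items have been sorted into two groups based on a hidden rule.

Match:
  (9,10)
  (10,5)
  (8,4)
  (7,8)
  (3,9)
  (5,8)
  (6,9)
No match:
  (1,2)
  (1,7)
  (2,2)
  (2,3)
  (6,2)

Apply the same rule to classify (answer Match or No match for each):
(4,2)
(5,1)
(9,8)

The distinguishing property — sum ≥ 12 — holds for all the 'Match' cases and none of the 'No match' cases.
(4,2): 4+2 = 6, doesn't match → No match. (5,1): 5+1 = 6, doesn't match → No match. (9,8): 9+8 = 17, qualifies → Match.

No match, No match, Match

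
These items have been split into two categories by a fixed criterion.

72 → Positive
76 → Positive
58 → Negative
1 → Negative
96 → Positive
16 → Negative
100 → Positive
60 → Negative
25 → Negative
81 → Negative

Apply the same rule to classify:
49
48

Rule: even AND at least 72. This holds for each 'Positive' example and fails for each 'Negative' one.
Negative: 49, since 49 is odd, 49 < 72.
Negative: 48, since 48 is even, 48 < 72.

Negative, Negative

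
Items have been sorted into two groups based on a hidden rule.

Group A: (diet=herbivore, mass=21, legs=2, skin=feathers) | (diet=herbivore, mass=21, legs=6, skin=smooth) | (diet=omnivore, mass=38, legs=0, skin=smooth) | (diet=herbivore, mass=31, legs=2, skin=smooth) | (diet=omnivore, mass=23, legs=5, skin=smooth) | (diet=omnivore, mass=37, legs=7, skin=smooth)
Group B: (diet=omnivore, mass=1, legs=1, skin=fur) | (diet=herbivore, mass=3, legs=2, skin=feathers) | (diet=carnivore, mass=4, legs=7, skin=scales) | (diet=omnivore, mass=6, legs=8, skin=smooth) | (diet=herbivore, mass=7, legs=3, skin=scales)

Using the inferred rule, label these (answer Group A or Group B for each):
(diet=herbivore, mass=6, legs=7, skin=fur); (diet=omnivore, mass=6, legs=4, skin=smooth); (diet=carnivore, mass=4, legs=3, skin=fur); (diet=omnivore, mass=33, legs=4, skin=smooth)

Group B, Group B, Group B, Group A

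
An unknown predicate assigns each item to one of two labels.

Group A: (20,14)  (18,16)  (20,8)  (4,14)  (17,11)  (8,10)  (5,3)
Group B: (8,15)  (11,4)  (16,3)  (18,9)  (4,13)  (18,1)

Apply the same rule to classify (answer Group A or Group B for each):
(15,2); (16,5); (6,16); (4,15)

Group B, Group B, Group A, Group B

The common property of the 'Group A' items is: sum is even. No 'Group B' item has it.
Group B: (15,2), since 15+2 = 17. Group B: (16,5), since 16+5 = 21. Group A: (6,16), since 6+16 = 22. Group B: (4,15), since 4+15 = 19.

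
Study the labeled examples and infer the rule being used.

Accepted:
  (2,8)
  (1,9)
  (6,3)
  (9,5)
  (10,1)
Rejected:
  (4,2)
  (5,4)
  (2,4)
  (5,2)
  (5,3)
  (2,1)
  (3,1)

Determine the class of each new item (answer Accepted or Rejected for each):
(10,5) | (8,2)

Accepted, Accepted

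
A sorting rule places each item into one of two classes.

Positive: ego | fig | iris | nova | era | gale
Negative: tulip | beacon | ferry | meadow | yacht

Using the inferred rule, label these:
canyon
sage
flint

Negative, Positive, Negative

Rule: length ≤ 4. This holds for each 'Positive' example and fails for each 'Negative' one.
canyon → length 6 → Negative. sage → length 4 → Positive. flint → length 5 → Negative.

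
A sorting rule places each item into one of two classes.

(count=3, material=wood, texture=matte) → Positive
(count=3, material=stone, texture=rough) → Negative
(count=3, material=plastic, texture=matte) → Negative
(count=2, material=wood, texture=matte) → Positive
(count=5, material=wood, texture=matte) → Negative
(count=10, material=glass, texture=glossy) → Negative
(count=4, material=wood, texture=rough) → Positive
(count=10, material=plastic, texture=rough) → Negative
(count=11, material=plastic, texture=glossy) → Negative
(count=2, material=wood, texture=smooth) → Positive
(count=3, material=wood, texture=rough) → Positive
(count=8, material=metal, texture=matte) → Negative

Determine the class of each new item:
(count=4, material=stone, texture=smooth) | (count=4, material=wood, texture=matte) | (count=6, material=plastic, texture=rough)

Negative, Positive, Negative

Rule: material is wood AND count ≤ 4. This holds for each 'Positive' example and fails for each 'Negative' one.
Negative: (count=4, material=stone, texture=smooth), since material is stone, count = 4.
Positive: (count=4, material=wood, texture=matte), since material is wood, count = 4.
Negative: (count=6, material=plastic, texture=rough), since material is plastic, count = 6.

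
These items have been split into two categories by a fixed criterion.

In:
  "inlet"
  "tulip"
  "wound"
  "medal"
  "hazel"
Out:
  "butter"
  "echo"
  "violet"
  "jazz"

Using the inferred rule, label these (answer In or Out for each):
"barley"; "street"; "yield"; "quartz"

The simplest hypothesis consistent with all the labels is: odd length.
"barley": length 6, fails this test → Out. "street": length 6, fails this test → Out. "yield": length 5, fits → In. "quartz": length 6, fails this test → Out.

Out, Out, In, Out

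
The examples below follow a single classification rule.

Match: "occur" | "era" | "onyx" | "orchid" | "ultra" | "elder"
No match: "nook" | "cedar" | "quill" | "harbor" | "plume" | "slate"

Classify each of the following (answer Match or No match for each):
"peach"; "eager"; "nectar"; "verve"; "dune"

The pattern is that an item is 'Match' exactly when: starts with a vowel.
"peach": starts with 'p', doesn't match → No match. "eager": starts with 'e', meets the rule → Match. "nectar": starts with 'n', doesn't match → No match. "verve": starts with 'v', doesn't match → No match. "dune": starts with 'd', doesn't match → No match.

No match, Match, No match, No match, No match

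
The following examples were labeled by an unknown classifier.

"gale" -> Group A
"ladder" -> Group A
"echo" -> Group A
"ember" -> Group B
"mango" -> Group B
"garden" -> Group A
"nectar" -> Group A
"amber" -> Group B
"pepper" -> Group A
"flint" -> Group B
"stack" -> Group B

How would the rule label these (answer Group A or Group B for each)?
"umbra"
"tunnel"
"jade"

Looking at the examples, the only property every 'Group A' case has and every 'Group B' case lacks is: even length.
"umbra": length 5 — does not satisfy this, so Group B.
"tunnel": length 6 — meets the rule, so Group A.
"jade": length 4 — meets the rule, so Group A.

Group B, Group A, Group A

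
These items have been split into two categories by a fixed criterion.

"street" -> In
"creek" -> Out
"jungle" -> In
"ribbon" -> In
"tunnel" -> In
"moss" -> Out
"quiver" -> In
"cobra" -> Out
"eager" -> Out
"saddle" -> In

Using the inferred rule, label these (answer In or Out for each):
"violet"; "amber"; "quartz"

In, Out, In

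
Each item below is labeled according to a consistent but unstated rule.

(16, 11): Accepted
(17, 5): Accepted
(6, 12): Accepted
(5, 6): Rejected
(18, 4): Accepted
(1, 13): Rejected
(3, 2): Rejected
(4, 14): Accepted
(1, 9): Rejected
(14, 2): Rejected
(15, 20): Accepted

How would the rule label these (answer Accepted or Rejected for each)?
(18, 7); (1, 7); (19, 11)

One predicate separates the groups cleanly: sum ≥ 18.

Accepted, Rejected, Accepted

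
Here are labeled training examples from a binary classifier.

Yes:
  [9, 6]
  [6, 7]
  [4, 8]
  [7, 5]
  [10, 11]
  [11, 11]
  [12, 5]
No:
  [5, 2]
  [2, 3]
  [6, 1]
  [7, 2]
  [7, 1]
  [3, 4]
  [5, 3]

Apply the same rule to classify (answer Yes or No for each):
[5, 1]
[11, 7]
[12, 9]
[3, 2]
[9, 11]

No, Yes, Yes, No, Yes

Every 'Yes' example satisfies: sum ≥ 12. None of the 'No' examples do.
[5, 1] → 5+1 = 6 → No. [11, 7] → 11+7 = 18 → Yes. [12, 9] → 12+9 = 21 → Yes. [3, 2] → 3+2 = 5 → No. [9, 11] → 9+11 = 20 → Yes.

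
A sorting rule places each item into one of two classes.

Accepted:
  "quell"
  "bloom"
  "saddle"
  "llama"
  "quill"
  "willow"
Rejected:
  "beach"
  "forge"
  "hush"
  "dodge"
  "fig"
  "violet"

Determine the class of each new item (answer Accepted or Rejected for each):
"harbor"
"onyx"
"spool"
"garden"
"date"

The rule appears to be: has a double letter.
"harbor" — no doubled letter, hence Rejected.
"onyx" — no doubled letter, hence Rejected.
"spool" — 'oo' doubled, hence Accepted.
"garden" — no doubled letter, hence Rejected.
"date" — no doubled letter, hence Rejected.

Rejected, Rejected, Accepted, Rejected, Rejected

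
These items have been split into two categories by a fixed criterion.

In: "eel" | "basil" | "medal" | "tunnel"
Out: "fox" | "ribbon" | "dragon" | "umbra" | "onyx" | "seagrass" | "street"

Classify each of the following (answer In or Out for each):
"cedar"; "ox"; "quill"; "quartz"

One predicate separates the groups cleanly: contains 'l'.

Out, Out, In, Out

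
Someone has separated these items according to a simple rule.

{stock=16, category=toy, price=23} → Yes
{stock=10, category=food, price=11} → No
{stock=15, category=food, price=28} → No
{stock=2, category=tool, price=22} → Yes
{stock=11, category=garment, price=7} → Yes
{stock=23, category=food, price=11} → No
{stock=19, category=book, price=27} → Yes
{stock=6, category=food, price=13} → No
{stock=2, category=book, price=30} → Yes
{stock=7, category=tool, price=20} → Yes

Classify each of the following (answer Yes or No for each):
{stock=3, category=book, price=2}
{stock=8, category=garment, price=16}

The common property of the 'Yes' items is: category is not food. No 'No' item has it.
{stock=3, category=book, price=2}: Yes (category is book). {stock=8, category=garment, price=16}: Yes (category is garment).

Yes, Yes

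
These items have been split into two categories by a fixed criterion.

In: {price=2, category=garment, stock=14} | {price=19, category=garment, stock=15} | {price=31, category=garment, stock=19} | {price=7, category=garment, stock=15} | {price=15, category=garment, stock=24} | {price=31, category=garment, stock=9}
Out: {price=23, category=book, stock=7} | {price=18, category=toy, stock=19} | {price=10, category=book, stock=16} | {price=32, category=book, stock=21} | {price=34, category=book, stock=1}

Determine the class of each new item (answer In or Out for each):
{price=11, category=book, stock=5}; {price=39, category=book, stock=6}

Out, Out

Looking at the examples, the only property every 'In' case has and every 'Out' case lacks is: category is garment.
{price=11, category=book, stock=5} → category is book → Out. {price=39, category=book, stock=6} → category is book → Out.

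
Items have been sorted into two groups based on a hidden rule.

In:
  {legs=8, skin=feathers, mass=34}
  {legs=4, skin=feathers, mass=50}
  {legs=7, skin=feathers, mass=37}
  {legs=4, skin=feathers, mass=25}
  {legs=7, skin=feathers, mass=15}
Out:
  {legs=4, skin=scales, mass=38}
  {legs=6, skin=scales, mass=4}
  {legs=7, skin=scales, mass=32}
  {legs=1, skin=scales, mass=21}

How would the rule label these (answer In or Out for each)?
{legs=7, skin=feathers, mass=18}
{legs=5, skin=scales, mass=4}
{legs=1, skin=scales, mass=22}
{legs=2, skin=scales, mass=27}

Every 'In' example satisfies: skin is feathers. None of the 'Out' examples do.
{legs=7, skin=feathers, mass=18}: In (skin is feathers).
{legs=5, skin=scales, mass=4}: Out (skin is scales).
{legs=1, skin=scales, mass=22}: Out (skin is scales).
{legs=2, skin=scales, mass=27}: Out (skin is scales).

In, Out, Out, Out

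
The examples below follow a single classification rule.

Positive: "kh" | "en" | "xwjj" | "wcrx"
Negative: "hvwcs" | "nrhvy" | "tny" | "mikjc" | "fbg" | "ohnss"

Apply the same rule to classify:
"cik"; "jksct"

Negative, Negative

The classifier is using: even length.
"cik": length 3, fails the rule → Negative.
"jksct": length 5, fails the rule → Negative.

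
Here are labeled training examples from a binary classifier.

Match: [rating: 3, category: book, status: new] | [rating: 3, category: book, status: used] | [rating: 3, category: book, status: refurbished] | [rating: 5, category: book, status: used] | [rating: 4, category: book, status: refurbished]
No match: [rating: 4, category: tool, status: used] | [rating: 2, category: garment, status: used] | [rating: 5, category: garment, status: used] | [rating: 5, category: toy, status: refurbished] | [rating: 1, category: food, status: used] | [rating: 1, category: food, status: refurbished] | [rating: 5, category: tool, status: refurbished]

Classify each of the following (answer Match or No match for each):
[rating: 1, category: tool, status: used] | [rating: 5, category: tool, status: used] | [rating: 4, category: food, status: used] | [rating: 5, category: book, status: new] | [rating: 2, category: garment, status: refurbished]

No match, No match, No match, Match, No match

Every 'Match' example satisfies: category is book. None of the 'No match' examples do.
[rating: 1, category: tool, status: used] → category is tool → No match.
[rating: 5, category: tool, status: used] → category is tool → No match.
[rating: 4, category: food, status: used] → category is food → No match.
[rating: 5, category: book, status: new] → category is book → Match.
[rating: 2, category: garment, status: refurbished] → category is garment → No match.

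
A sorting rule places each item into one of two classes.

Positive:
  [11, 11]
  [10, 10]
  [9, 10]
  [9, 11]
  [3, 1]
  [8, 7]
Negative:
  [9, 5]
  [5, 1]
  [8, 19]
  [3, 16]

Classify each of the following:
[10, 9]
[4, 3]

Rule: |first − second| ≤ 2. This holds for each 'Positive' example and fails for each 'Negative' one.
[10, 9]: |10−9| = 1 — meets the rule, so Positive.
[4, 3]: |4−3| = 1 — meets the rule, so Positive.

Positive, Positive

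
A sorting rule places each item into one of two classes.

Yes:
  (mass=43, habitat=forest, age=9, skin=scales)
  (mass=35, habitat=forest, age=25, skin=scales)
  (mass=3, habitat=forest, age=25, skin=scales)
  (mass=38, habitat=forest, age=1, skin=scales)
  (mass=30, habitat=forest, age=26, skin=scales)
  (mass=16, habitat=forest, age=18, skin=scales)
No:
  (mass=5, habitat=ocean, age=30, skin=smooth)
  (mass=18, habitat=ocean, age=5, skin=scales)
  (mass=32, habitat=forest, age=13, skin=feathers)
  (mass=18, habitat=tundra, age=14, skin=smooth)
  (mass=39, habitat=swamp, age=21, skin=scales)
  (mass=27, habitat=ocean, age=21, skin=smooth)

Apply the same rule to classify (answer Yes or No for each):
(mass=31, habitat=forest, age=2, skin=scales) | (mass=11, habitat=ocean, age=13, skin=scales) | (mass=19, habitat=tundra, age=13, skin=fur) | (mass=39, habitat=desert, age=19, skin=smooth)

Yes, No, No, No

'Yes' ⟺ skin is scales AND habitat is forest.
(mass=31, habitat=forest, age=2, skin=scales) — skin is scales, habitat is forest, hence Yes.
(mass=11, habitat=ocean, age=13, skin=scales) — skin is scales, habitat is ocean, hence No.
(mass=19, habitat=tundra, age=13, skin=fur) — skin is fur, habitat is tundra, hence No.
(mass=39, habitat=desert, age=19, skin=smooth) — skin is smooth, habitat is desert, hence No.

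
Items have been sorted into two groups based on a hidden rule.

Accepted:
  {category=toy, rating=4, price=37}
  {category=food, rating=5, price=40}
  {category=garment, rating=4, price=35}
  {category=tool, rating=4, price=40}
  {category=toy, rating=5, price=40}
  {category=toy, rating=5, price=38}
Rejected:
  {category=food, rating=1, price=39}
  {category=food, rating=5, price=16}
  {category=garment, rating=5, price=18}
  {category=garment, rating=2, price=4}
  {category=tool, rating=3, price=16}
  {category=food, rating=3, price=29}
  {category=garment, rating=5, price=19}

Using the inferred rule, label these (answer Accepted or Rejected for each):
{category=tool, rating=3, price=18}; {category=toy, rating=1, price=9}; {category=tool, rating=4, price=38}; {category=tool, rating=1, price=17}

The common property of the 'Accepted' items is: rating ≥ 2 AND price ≥ 35. No 'Rejected' item has it.
{category=tool, rating=3, price=18} — rating = 3, price = 18, hence Rejected.
{category=toy, rating=1, price=9} — rating = 1, price = 9, hence Rejected.
{category=tool, rating=4, price=38} — rating = 4, price = 38, hence Accepted.
{category=tool, rating=1, price=17} — rating = 1, price = 17, hence Rejected.

Rejected, Rejected, Accepted, Rejected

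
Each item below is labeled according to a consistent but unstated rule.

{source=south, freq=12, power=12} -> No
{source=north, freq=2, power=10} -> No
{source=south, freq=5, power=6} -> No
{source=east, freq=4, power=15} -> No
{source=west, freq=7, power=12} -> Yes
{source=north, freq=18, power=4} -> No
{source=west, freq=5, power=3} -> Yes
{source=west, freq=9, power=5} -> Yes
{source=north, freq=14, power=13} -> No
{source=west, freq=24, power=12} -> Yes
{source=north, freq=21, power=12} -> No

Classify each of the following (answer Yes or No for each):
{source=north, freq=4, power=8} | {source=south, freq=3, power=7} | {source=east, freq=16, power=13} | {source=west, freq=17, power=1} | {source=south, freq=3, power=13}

One predicate separates the groups cleanly: source is west.
{source=north, freq=4, power=8}: source is north — fails the rule, so No. {source=south, freq=3, power=7}: source is south — fails the rule, so No. {source=east, freq=16, power=13}: source is east — fails the rule, so No. {source=west, freq=17, power=1}: source is west — has this property, so Yes. {source=south, freq=3, power=13}: source is south — fails the rule, so No.

No, No, No, Yes, No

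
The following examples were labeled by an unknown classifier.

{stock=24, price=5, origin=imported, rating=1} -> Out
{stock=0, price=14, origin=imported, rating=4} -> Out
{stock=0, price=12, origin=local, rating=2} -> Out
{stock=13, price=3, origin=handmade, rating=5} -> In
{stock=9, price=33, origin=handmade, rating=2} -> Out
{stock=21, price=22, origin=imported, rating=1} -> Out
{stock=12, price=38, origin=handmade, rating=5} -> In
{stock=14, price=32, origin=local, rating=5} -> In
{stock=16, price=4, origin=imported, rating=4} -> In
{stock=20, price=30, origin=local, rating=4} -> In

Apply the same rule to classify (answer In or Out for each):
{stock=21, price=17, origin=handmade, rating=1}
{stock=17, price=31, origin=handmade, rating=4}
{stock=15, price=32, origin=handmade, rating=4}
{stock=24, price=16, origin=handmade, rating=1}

Out, In, In, Out

The simplest hypothesis consistent with all the labels is: rating ≥ 4 AND stock ≥ 9.
{stock=21, price=17, origin=handmade, rating=1} → rating = 1, stock = 21 → Out.
{stock=17, price=31, origin=handmade, rating=4} → rating = 4, stock = 17 → In.
{stock=15, price=32, origin=handmade, rating=4} → rating = 4, stock = 15 → In.
{stock=24, price=16, origin=handmade, rating=1} → rating = 1, stock = 24 → Out.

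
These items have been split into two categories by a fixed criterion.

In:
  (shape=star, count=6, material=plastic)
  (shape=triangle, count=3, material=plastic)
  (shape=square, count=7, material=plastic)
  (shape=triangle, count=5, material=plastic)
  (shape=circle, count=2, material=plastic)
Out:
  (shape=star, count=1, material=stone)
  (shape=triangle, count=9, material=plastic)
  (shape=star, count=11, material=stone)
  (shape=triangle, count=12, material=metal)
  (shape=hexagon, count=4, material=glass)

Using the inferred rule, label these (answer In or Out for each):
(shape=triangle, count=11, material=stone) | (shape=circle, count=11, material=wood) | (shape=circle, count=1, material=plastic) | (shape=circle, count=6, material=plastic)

The rule appears to be: material is plastic AND count ≤ 7.

Out, Out, In, In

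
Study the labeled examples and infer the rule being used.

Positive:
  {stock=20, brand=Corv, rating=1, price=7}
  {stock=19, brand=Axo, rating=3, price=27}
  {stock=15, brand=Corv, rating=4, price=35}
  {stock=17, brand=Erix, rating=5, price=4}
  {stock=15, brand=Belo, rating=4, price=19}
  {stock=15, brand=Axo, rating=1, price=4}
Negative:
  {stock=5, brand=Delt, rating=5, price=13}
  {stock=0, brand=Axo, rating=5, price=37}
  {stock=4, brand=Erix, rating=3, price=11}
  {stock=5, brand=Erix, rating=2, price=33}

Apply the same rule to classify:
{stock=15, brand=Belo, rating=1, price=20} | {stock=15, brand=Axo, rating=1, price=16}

Positive, Positive

One predicate separates the groups cleanly: stock ≥ 15.
{stock=15, brand=Belo, rating=1, price=20} → stock = 15 → Positive. {stock=15, brand=Axo, rating=1, price=16} → stock = 15 → Positive.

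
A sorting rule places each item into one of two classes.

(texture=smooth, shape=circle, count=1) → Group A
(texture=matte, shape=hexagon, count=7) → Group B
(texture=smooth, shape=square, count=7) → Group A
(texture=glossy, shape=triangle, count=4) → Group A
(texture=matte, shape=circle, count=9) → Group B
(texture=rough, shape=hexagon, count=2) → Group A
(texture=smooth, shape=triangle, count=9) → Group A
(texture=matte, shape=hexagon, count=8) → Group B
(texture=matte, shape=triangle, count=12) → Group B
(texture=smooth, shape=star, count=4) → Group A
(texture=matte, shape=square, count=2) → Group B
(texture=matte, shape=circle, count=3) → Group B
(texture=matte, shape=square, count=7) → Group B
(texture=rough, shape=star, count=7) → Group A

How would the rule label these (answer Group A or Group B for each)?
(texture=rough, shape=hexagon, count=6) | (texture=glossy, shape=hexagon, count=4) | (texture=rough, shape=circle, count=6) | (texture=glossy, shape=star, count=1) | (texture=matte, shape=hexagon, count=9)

The pattern is that an item is 'Group A' exactly when: texture is not matte.
(texture=rough, shape=hexagon, count=6): texture is rough — passes, so Group A. (texture=glossy, shape=hexagon, count=4): texture is glossy — passes, so Group A. (texture=rough, shape=circle, count=6): texture is rough — passes, so Group A. (texture=glossy, shape=star, count=1): texture is glossy — passes, so Group A. (texture=matte, shape=hexagon, count=9): texture is matte — does not fit, so Group B.

Group A, Group A, Group A, Group A, Group B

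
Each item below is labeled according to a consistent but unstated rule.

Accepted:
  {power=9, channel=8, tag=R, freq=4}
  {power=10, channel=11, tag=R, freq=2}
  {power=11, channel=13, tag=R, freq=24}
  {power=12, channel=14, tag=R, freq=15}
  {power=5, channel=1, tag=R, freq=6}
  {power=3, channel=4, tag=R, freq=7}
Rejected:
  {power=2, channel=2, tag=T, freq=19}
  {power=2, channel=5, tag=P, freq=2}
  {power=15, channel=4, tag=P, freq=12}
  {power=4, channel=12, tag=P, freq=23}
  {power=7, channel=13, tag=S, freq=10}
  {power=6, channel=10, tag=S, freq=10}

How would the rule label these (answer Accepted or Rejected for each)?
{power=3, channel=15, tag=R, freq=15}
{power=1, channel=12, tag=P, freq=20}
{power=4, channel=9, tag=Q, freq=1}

The classifier is using: tag is R.
{power=3, channel=15, tag=R, freq=15} → tag is R → Accepted.
{power=1, channel=12, tag=P, freq=20} → tag is P → Rejected.
{power=4, channel=9, tag=Q, freq=1} → tag is Q → Rejected.

Accepted, Rejected, Rejected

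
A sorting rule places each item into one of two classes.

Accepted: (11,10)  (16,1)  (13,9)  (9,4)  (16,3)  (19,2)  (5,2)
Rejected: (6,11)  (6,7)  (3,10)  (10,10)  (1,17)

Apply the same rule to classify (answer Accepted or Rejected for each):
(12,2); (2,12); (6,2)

Accepted, Rejected, Accepted

The rule appears to be: first > second.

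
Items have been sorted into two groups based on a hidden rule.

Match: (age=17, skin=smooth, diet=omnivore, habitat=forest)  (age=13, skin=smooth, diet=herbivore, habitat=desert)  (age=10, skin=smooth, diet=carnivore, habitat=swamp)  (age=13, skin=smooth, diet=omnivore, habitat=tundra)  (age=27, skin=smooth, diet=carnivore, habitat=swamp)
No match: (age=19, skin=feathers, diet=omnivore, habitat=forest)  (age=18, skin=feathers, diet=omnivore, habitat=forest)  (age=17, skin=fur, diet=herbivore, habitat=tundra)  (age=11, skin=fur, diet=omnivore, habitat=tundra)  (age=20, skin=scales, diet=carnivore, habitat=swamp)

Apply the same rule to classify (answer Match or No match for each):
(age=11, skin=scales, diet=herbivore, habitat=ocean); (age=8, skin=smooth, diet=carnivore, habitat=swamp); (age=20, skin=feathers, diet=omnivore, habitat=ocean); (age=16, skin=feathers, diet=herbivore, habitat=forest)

No match, Match, No match, No match

The rule appears to be: skin is smooth.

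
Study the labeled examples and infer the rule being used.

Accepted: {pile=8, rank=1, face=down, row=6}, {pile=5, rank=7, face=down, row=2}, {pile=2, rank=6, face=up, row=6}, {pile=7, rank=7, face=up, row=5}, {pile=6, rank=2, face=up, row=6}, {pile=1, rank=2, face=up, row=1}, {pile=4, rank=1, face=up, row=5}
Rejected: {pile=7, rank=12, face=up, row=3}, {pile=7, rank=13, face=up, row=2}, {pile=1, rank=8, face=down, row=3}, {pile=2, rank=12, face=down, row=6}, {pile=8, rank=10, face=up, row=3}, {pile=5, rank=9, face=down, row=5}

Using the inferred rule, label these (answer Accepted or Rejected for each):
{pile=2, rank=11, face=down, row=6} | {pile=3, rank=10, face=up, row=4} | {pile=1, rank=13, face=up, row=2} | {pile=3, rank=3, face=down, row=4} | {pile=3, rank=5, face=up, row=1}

Rejected, Rejected, Rejected, Accepted, Accepted

All 'Accepted' examples share one property — rank ≤ 7 — and every 'Rejected' example lacks it.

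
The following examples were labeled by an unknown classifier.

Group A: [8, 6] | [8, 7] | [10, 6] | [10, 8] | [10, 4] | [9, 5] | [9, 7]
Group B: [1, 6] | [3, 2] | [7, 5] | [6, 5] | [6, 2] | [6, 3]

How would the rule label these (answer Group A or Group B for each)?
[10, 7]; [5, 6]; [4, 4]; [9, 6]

Group A, Group B, Group B, Group A

Every 'Group A' example satisfies: sum ≥ 14. None of the 'Group B' examples do.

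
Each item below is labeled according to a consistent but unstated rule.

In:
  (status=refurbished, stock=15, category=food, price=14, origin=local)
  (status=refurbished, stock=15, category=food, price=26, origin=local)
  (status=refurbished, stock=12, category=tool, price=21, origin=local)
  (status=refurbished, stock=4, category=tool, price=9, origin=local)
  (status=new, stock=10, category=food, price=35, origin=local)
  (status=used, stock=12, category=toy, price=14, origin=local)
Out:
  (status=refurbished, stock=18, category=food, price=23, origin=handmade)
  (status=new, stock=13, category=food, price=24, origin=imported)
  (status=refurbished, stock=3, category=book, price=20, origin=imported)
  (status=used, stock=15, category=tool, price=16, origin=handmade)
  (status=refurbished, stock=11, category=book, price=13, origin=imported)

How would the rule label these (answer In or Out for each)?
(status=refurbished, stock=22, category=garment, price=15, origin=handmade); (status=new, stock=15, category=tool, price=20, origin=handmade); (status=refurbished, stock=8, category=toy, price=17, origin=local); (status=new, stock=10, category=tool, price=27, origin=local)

Comparing the two groups points to one rule — origin is local.
(status=refurbished, stock=22, category=garment, price=15, origin=handmade) — origin is handmade, hence Out. (status=new, stock=15, category=tool, price=20, origin=handmade) — origin is handmade, hence Out. (status=refurbished, stock=8, category=toy, price=17, origin=local) — origin is local, hence In. (status=new, stock=10, category=tool, price=27, origin=local) — origin is local, hence In.

Out, Out, In, In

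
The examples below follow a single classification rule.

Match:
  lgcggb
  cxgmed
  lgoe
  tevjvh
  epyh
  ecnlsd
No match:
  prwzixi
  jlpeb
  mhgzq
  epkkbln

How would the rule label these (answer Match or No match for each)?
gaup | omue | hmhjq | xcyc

A rule that fits every label: even length — true of each 'Match' example, false of each 'No match' one.

Match, Match, No match, Match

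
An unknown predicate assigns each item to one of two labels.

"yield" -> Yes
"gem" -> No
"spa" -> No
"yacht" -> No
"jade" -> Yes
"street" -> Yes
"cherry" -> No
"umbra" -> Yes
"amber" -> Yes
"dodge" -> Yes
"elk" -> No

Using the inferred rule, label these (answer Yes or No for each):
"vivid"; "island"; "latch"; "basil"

Yes, Yes, No, Yes

The classifier is using: has ≥ 2 vowels.
"vivid" — 2 vowels, hence Yes. "island" — 2 vowels, hence Yes. "latch" — 1 vowel, hence No. "basil" — 2 vowels, hence Yes.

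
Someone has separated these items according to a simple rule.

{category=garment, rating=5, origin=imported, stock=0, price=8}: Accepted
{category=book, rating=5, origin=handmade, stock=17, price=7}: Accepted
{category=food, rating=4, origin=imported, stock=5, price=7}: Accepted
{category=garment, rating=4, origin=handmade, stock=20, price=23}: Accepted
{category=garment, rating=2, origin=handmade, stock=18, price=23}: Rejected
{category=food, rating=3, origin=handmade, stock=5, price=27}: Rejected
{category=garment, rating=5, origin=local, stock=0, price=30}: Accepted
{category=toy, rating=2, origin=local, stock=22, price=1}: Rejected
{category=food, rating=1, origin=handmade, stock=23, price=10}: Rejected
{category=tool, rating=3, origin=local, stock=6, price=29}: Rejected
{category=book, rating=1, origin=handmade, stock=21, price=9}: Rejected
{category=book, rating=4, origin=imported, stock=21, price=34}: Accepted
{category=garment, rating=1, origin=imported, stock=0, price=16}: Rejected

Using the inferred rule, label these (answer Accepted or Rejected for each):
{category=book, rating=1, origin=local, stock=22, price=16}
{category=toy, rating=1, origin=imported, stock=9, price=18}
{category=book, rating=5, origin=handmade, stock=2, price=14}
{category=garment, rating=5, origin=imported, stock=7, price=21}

The distinguishing property — rating ≥ 4 — holds for all the 'Accepted' cases and none of the 'Rejected' cases.
{category=book, rating=1, origin=local, stock=22, price=16}: rating = 1 — fails this test, so Rejected. {category=toy, rating=1, origin=imported, stock=9, price=18}: rating = 1 — fails this test, so Rejected. {category=book, rating=5, origin=handmade, stock=2, price=14}: rating = 5 — passes, so Accepted. {category=garment, rating=5, origin=imported, stock=7, price=21}: rating = 5 — passes, so Accepted.

Rejected, Rejected, Accepted, Accepted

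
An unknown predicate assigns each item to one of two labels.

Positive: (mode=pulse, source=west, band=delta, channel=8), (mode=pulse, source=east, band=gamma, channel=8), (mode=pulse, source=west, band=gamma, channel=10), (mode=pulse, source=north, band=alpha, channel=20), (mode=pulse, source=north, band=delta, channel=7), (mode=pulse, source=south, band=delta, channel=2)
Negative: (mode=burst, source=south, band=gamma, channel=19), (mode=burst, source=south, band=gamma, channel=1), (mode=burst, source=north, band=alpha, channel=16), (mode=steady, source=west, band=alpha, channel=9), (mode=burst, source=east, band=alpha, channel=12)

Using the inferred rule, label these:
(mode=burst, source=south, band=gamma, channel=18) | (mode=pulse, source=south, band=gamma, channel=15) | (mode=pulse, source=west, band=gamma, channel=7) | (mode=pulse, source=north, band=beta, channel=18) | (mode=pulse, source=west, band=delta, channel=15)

Negative, Positive, Positive, Positive, Positive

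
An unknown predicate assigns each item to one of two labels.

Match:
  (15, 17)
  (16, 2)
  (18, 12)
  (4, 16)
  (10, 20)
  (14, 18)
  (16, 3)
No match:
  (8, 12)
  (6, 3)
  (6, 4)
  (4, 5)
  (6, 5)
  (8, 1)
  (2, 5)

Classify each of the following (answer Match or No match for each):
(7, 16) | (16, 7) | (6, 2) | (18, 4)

One predicate separates the groups cleanly: max ≥ 14.
(7, 16): Match (max 16). (16, 7): Match (max 16). (6, 2): No match (max 6). (18, 4): Match (max 18).

Match, Match, No match, Match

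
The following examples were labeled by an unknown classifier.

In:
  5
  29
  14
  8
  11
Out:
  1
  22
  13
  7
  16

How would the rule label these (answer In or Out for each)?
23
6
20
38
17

In, Out, In, In, In

All 'In' examples share one property — ≡ 2 (mod 3) — and every 'Out' example lacks it.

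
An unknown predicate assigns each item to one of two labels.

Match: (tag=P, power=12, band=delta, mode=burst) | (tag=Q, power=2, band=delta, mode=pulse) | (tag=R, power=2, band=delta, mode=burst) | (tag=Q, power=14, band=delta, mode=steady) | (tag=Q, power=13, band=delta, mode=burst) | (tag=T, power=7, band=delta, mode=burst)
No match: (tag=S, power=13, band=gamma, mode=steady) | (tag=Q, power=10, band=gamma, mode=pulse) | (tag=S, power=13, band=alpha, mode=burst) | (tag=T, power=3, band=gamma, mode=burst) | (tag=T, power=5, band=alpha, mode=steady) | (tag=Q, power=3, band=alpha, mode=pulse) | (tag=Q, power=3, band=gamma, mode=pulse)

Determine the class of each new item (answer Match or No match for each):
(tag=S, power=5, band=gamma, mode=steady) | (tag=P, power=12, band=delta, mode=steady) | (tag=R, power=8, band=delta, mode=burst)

No match, Match, Match

The simplest hypothesis consistent with all the labels is: band is delta.
No match: (tag=S, power=5, band=gamma, mode=steady), since band is gamma. Match: (tag=P, power=12, band=delta, mode=steady), since band is delta. Match: (tag=R, power=8, band=delta, mode=burst), since band is delta.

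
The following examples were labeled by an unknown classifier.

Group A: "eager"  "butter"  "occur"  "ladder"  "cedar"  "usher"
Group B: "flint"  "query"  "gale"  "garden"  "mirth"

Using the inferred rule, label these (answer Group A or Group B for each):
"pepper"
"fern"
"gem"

Group A, Group B, Group B

Looking at the examples, the only property every 'Group A' case has and every 'Group B' case lacks is: ends with 'r'.
"pepper": ends with 'r' — has this property, so Group A.
"fern": ends with 'n' — doesn't qualify, so Group B.
"gem": ends with 'm' — doesn't qualify, so Group B.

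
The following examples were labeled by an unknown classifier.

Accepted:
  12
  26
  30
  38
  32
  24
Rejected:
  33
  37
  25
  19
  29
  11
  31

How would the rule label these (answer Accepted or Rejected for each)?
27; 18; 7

Rejected, Accepted, Rejected

The rule appears to be: even.
Rejected: 27, since 27 is odd.
Accepted: 18, since 18 is even.
Rejected: 7, since 7 is odd.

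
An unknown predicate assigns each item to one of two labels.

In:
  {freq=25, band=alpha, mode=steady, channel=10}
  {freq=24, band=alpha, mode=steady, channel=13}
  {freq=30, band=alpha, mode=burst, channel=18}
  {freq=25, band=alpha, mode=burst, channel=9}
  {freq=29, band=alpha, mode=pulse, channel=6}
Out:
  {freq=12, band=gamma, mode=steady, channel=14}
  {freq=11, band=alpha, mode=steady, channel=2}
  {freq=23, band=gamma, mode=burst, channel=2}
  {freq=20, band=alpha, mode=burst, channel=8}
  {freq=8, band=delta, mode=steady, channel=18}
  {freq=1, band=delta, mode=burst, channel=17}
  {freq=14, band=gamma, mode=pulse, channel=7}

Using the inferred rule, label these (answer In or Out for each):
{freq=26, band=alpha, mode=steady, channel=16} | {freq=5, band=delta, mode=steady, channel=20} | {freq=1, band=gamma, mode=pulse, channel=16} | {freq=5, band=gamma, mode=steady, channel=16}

In, Out, Out, Out

The distinguishing property — freq ≥ 24 — holds for all the 'In' cases and none of the 'Out' cases.
{freq=26, band=alpha, mode=steady, channel=16} — freq = 26, hence In. {freq=5, band=delta, mode=steady, channel=20} — freq = 5, hence Out. {freq=1, band=gamma, mode=pulse, channel=16} — freq = 1, hence Out. {freq=5, band=gamma, mode=steady, channel=16} — freq = 5, hence Out.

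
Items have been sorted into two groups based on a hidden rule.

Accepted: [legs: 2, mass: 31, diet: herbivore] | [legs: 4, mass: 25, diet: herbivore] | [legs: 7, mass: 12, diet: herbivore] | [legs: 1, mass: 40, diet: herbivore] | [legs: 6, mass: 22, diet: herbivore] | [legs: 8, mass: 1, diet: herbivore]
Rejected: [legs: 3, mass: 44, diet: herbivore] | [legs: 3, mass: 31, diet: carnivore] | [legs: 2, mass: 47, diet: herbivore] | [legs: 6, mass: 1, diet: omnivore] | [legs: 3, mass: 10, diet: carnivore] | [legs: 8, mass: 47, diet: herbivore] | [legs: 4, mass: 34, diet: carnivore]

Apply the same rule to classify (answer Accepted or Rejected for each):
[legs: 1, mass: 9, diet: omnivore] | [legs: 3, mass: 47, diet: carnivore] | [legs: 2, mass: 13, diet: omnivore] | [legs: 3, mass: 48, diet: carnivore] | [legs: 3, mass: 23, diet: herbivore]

Rejected, Rejected, Rejected, Rejected, Accepted

The rule appears to be: diet is herbivore AND mass ≤ 40.
[legs: 1, mass: 9, diet: omnivore] → diet is omnivore, mass = 9 → Rejected. [legs: 3, mass: 47, diet: carnivore] → diet is carnivore, mass = 47 → Rejected. [legs: 2, mass: 13, diet: omnivore] → diet is omnivore, mass = 13 → Rejected. [legs: 3, mass: 48, diet: carnivore] → diet is carnivore, mass = 48 → Rejected. [legs: 3, mass: 23, diet: herbivore] → diet is herbivore, mass = 23 → Accepted.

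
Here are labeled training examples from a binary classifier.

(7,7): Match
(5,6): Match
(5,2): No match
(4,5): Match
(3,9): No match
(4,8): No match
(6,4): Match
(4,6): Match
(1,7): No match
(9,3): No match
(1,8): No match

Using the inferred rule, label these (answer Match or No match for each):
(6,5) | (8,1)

Match, No match

The classifier is using: |first − second| ≤ 2.
(6,5): Match (|6−5| = 1). (8,1): No match (|8−1| = 7).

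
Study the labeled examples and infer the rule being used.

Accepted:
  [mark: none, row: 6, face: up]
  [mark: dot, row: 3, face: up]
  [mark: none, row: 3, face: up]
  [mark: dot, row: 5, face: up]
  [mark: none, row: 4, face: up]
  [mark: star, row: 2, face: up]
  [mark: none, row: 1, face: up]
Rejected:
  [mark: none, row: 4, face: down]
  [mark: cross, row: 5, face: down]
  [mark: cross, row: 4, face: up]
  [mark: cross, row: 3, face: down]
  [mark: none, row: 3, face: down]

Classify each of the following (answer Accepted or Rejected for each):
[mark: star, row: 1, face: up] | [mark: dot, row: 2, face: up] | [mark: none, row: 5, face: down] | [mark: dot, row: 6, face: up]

The common property of the 'Accepted' items is: face is up AND mark is not cross. No 'Rejected' item has it.
[mark: star, row: 1, face: up]: face is up, mark is star, qualifies → Accepted.
[mark: dot, row: 2, face: up]: face is up, mark is dot, qualifies → Accepted.
[mark: none, row: 5, face: down]: face is down, mark is none, fails the rule → Rejected.
[mark: dot, row: 6, face: up]: face is up, mark is dot, qualifies → Accepted.

Accepted, Accepted, Rejected, Accepted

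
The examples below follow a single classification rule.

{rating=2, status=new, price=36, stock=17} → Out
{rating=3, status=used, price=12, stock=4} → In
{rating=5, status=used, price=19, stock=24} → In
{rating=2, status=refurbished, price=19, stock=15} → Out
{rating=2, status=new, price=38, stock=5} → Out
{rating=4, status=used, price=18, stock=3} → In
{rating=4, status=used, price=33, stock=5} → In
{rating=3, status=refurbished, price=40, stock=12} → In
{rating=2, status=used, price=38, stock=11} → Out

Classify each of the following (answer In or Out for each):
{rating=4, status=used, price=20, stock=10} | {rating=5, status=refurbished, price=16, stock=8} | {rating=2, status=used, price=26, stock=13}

The classifier is using: rating ≥ 3.

In, In, Out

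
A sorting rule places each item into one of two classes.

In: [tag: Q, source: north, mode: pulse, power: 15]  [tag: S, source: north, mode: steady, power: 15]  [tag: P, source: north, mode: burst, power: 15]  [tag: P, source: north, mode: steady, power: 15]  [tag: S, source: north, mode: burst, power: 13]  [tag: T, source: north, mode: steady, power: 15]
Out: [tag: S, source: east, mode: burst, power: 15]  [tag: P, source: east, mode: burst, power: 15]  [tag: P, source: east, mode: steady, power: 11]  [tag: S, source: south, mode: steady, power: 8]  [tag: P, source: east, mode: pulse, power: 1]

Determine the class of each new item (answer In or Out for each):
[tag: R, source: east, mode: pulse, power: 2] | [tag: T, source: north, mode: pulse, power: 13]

The distinguishing property — source is north — holds for all the 'In' cases and none of the 'Out' cases.
Out: [tag: R, source: east, mode: pulse, power: 2], since source is east. In: [tag: T, source: north, mode: pulse, power: 13], since source is north.

Out, In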